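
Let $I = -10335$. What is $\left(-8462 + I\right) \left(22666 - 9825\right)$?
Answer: $-241372277$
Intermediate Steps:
$\left(-8462 + I\right) \left(22666 - 9825\right) = \left(-8462 - 10335\right) \left(22666 - 9825\right) = \left(-18797\right) 12841 = -241372277$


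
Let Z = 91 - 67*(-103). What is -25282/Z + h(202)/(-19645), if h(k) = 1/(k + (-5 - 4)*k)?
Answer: -50163153453/13873141840 ≈ -3.6158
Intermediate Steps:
h(k) = -1/(8*k) (h(k) = 1/(k - 9*k) = 1/(-8*k) = -1/(8*k))
Z = 6992 (Z = 91 + 6901 = 6992)
-25282/Z + h(202)/(-19645) = -25282/6992 - ⅛/202/(-19645) = -25282*1/6992 - ⅛*1/202*(-1/19645) = -12641/3496 - 1/1616*(-1/19645) = -12641/3496 + 1/31746320 = -50163153453/13873141840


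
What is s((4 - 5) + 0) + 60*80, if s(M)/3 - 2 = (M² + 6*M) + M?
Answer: 4788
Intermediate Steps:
s(M) = 6 + 3*M² + 21*M (s(M) = 6 + 3*((M² + 6*M) + M) = 6 + 3*(M² + 7*M) = 6 + (3*M² + 21*M) = 6 + 3*M² + 21*M)
s((4 - 5) + 0) + 60*80 = (6 + 3*((4 - 5) + 0)² + 21*((4 - 5) + 0)) + 60*80 = (6 + 3*(-1 + 0)² + 21*(-1 + 0)) + 4800 = (6 + 3*(-1)² + 21*(-1)) + 4800 = (6 + 3*1 - 21) + 4800 = (6 + 3 - 21) + 4800 = -12 + 4800 = 4788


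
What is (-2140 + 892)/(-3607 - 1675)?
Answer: 624/2641 ≈ 0.23627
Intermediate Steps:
(-2140 + 892)/(-3607 - 1675) = -1248/(-5282) = -1248*(-1/5282) = 624/2641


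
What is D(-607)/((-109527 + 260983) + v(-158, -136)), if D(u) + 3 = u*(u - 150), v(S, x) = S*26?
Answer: 114874/36837 ≈ 3.1184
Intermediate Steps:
v(S, x) = 26*S
D(u) = -3 + u*(-150 + u) (D(u) = -3 + u*(u - 150) = -3 + u*(-150 + u))
D(-607)/((-109527 + 260983) + v(-158, -136)) = (-3 + (-607)² - 150*(-607))/((-109527 + 260983) + 26*(-158)) = (-3 + 368449 + 91050)/(151456 - 4108) = 459496/147348 = 459496*(1/147348) = 114874/36837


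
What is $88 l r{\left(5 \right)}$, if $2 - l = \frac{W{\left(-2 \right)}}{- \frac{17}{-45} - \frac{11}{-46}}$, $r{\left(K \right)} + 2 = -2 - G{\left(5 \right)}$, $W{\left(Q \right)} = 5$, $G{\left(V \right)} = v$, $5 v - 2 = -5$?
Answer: $\frac{11662816}{6385} \approx 1826.6$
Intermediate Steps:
$v = - \frac{3}{5}$ ($v = \frac{2}{5} + \frac{1}{5} \left(-5\right) = \frac{2}{5} - 1 = - \frac{3}{5} \approx -0.6$)
$G{\left(V \right)} = - \frac{3}{5}$
$r{\left(K \right)} = - \frac{17}{5}$ ($r{\left(K \right)} = -2 - \frac{7}{5} = - \frac{17}{5}$)
$l = - \frac{7796}{1277}$ ($l = 2 - \frac{5}{- \frac{17}{-45} - \frac{11}{-46}} = 2 - \frac{5}{\left(-17\right) \left(- \frac{1}{45}\right) - - \frac{11}{46}} = 2 - \frac{5}{\frac{17}{45} + \frac{11}{46}} = 2 - \frac{5}{\frac{1277}{2070}} = 2 - 5 \cdot \frac{2070}{1277} = 2 - \frac{10350}{1277} = - \frac{7796}{1277} \approx -6.1049$)
$88 l r{\left(5 \right)} = 88 \left(- \frac{7796}{1277}\right) \left(- \frac{17}{5}\right) = \left(- \frac{686048}{1277}\right) \left(- \frac{17}{5}\right) = \frac{11662816}{6385}$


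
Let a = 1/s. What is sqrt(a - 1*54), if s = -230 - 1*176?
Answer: 5*I*sqrt(356062)/406 ≈ 7.3486*I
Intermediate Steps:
s = -406 (s = -230 - 176 = -406)
a = -1/406 (a = 1/(-406) = -1/406 ≈ -0.0024631)
sqrt(a - 1*54) = sqrt(-1/406 - 1*54) = sqrt(-1/406 - 54) = sqrt(-21925/406) = 5*I*sqrt(356062)/406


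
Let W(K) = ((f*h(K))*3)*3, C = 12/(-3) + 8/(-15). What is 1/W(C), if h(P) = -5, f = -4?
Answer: 1/180 ≈ 0.0055556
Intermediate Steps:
C = -68/15 (C = 12*(-⅓) + 8*(-1/15) = -4 - 8/15 = -68/15 ≈ -4.5333)
W(K) = 180 (W(K) = (-4*(-5)*3)*3 = (20*3)*3 = 60*3 = 180)
1/W(C) = 1/180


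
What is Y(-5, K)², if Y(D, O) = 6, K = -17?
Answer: 36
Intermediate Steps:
Y(-5, K)² = 6² = 36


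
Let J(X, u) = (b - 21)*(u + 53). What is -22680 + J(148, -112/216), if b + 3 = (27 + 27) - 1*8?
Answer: -581186/27 ≈ -21525.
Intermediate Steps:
b = 43 (b = -3 + ((27 + 27) - 1*8) = -3 + (54 - 8) = -3 + 46 = 43)
J(X, u) = 1166 + 22*u (J(X, u) = (43 - 21)*(u + 53) = 22*(53 + u) = 1166 + 22*u)
-22680 + J(148, -112/216) = -22680 + (1166 + 22*(-112/216)) = -22680 + (1166 + 22*(-112*1/216)) = -22680 + (1166 + 22*(-14/27)) = -22680 + (1166 - 308/27) = -22680 + 31174/27 = -581186/27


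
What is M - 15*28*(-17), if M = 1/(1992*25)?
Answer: 355572001/49800 ≈ 7140.0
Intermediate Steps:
M = 1/49800 ≈ 2.0080e-5
M - 15*28*(-17) = 1/49800 - 15*28*(-17) = 1/49800 - 420*(-17) = 1/49800 + 7140 = 355572001/49800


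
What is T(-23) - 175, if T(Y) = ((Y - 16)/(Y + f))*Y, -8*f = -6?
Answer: -19163/89 ≈ -215.31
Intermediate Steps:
f = 3/4 (f = -1/8*(-6) = 3/4 ≈ 0.75000)
T(Y) = Y*(-16 + Y)/(3/4 + Y) (T(Y) = ((Y - 16)/(Y + 3/4))*Y = ((-16 + Y)/(3/4 + Y))*Y = Y*(-16 + Y)/(3/4 + Y))
T(-23) - 175 = 4*(-23)*(-16 - 23)/(3 + 4*(-23)) - 175 = 4*(-23)*(-39)/(3 - 92) - 175 = 4*(-23)*(-39)/(-89) - 175 = 4*(-23)*(-1/89)*(-39) - 175 = -3588/89 - 175 = -19163/89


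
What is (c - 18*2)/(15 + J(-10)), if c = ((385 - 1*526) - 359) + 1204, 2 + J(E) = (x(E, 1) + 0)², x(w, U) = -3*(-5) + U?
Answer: 668/269 ≈ 2.4833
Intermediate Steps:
x(w, U) = 15 + U
J(E) = 254 (J(E) = -2 + ((15 + 1) + 0)² = -2 + (16 + 0)² = -2 + 16² = -2 + 256 = 254)
c = 704 (c = ((385 - 526) - 359) + 1204 = (-141 - 359) + 1204 = -500 + 1204 = 704)
(c - 18*2)/(15 + J(-10)) = (704 - 18*2)/(15 + 254) = (704 - 36)/269 = 668*(1/269) = 668/269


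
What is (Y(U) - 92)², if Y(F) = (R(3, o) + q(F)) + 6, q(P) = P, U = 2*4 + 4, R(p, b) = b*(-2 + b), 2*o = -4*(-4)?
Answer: 676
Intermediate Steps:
o = 8 (o = (-4*(-4))/2 = (½)*16 = 8)
U = 12 (U = 8 + 4 = 12)
Y(F) = 54 + F (Y(F) = (8*(-2 + 8) + F) + 6 = (8*6 + F) + 6 = (48 + F) + 6 = 54 + F)
(Y(U) - 92)² = ((54 + 12) - 92)² = (66 - 92)² = (-26)² = 676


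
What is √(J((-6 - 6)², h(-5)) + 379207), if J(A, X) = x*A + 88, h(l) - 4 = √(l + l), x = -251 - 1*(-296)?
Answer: 5*√15431 ≈ 621.11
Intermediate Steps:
x = 45 (x = -251 + 296 = 45)
h(l) = 4 + √2*√l (h(l) = 4 + √(l + l) = 4 + √(2*l) = 4 + √2*√l)
J(A, X) = 88 + 45*A (J(A, X) = 45*A + 88 = 88 + 45*A)
√(J((-6 - 6)², h(-5)) + 379207) = √((88 + 45*(-6 - 6)²) + 379207) = √((88 + 45*(-12)²) + 379207) = √((88 + 45*144) + 379207) = √((88 + 6480) + 379207) = √(6568 + 379207) = √385775 = 5*√15431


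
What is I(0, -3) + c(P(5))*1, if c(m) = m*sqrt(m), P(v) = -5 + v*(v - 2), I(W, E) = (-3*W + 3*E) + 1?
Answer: -8 + 10*sqrt(10) ≈ 23.623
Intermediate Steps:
I(W, E) = 1 - 3*W + 3*E
P(v) = -5 + v*(-2 + v)
c(m) = m**(3/2)
I(0, -3) + c(P(5))*1 = (1 - 3*0 + 3*(-3)) + (-5 + 5**2 - 2*5)**(3/2)*1 = (1 + 0 - 9) + (-5 + 25 - 10)**(3/2)*1 = -8 + 10**(3/2)*1 = -8 + (10*sqrt(10))*1 = -8 + 10*sqrt(10)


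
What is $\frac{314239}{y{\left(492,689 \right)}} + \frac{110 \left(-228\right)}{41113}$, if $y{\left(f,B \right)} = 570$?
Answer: $\frac{12905012407}{23434410} \approx 550.69$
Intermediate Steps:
$\frac{314239}{y{\left(492,689 \right)}} + \frac{110 \left(-228\right)}{41113} = \frac{314239}{570} + \frac{110 \left(-228\right)}{41113} = 314239 \cdot \frac{1}{570} - \frac{25080}{41113} = \frac{314239}{570} - \frac{25080}{41113} = \frac{12905012407}{23434410}$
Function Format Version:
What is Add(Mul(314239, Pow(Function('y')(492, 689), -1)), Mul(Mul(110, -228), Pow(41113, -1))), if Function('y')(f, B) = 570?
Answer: Rational(12905012407, 23434410) ≈ 550.69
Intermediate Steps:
Add(Mul(314239, Pow(Function('y')(492, 689), -1)), Mul(Mul(110, -228), Pow(41113, -1))) = Add(Mul(314239, Pow(570, -1)), Mul(Mul(110, -228), Pow(41113, -1))) = Add(Mul(314239, Rational(1, 570)), Mul(-25080, Rational(1, 41113))) = Add(Rational(314239, 570), Rational(-25080, 41113)) = Rational(12905012407, 23434410)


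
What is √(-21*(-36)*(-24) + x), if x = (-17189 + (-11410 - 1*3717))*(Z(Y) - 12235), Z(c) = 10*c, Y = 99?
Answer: 2*√90843819 ≈ 19062.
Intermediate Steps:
x = 363393420 (x = (-17189 + (-11410 - 1*3717))*(10*99 - 12235) = (-17189 + (-11410 - 3717))*(990 - 12235) = (-17189 - 15127)*(-11245) = -32316*(-11245) = 363393420)
√(-21*(-36)*(-24) + x) = √(-21*(-36)*(-24) + 363393420) = √(756*(-24) + 363393420) = √(-18144 + 363393420) = √363375276 = 2*√90843819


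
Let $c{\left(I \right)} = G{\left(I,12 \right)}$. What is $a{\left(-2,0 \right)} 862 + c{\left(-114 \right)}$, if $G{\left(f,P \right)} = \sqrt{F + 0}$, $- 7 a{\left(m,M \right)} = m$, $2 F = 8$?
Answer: $\frac{1738}{7} \approx 248.29$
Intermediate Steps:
$F = 4$ ($F = \frac{1}{2} \cdot 8 = 4$)
$a{\left(m,M \right)} = - \frac{m}{7}$
$G{\left(f,P \right)} = 2$ ($G{\left(f,P \right)} = \sqrt{4 + 0} = \sqrt{4} = 2$)
$c{\left(I \right)} = 2$
$a{\left(-2,0 \right)} 862 + c{\left(-114 \right)} = \left(- \frac{1}{7}\right) \left(-2\right) 862 + 2 = \frac{2}{7} \cdot 862 + 2 = \frac{1724}{7} + 2 = \frac{1738}{7}$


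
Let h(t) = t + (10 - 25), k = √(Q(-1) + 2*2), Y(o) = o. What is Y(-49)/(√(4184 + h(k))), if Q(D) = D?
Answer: -49/√(4169 + √3) ≈ -0.75873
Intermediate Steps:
k = √3 (k = √(-1 + 2*2) = √(-1 + 4) = √3 ≈ 1.7320)
h(t) = -15 + t (h(t) = t - 15 = -15 + t)
Y(-49)/(√(4184 + h(k))) = -49/√(4184 + (-15 + √3)) = -49/√(4169 + √3)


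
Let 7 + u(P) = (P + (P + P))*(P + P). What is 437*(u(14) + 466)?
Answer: 714495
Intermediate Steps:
u(P) = -7 + 6*P² (u(P) = -7 + (P + (P + P))*(P + P) = -7 + (P + 2*P)*(2*P) = -7 + (3*P)*(2*P) = -7 + 6*P²)
437*(u(14) + 466) = 437*((-7 + 6*14²) + 466) = 437*((-7 + 6*196) + 466) = 437*((-7 + 1176) + 466) = 437*(1169 + 466) = 437*1635 = 714495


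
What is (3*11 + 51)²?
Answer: 7056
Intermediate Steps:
(3*11 + 51)² = (33 + 51)² = 84² = 7056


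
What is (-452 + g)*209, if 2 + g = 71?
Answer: -80047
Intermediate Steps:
g = 69 (g = -2 + 71 = 69)
(-452 + g)*209 = (-452 + 69)*209 = -383*209 = -80047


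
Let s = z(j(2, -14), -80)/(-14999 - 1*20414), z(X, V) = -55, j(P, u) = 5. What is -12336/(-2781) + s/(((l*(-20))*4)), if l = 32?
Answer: 74556536875/16807859712 ≈ 4.4358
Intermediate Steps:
s = 55/35413 (s = -55/(-14999 - 1*20414) = -55/(-14999 - 20414) = -55/(-35413) = -55*(-1/35413) = 55/35413 ≈ 0.0015531)
-12336/(-2781) + s/(((l*(-20))*4)) = -12336/(-2781) + 55/(35413*(((32*(-20))*4))) = -12336*(-1/2781) + 55/(35413*((-640*4))) = 4112/927 + (55/35413)/(-2560) = 4112/927 + (55/35413)*(-1/2560) = 4112/927 - 11/18131456 = 74556536875/16807859712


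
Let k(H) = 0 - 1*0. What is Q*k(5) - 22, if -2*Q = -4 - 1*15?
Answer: -22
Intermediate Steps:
k(H) = 0 (k(H) = 0 + 0 = 0)
Q = 19/2 (Q = -(-4 - 1*15)/2 = -(-4 - 15)/2 = -½*(-19) = 19/2 ≈ 9.5000)
Q*k(5) - 22 = (19/2)*0 - 22 = 0 - 22 = -22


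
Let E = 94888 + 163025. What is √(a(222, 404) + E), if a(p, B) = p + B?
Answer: √258539 ≈ 508.47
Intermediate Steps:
E = 257913
a(p, B) = B + p
√(a(222, 404) + E) = √((404 + 222) + 257913) = √(626 + 257913) = √258539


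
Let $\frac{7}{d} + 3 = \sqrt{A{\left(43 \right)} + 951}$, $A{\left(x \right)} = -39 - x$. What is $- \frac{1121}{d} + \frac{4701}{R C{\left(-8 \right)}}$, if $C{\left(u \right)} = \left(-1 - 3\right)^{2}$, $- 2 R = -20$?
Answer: $\frac{570987}{1120} - \frac{1121 \sqrt{869}}{7} \approx -4211.0$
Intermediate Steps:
$R = 10$ ($R = \left(- \frac{1}{2}\right) \left(-20\right) = 10$)
$C{\left(u \right)} = 16$ ($C{\left(u \right)} = \left(-4\right)^{2} = 16$)
$d = \frac{7}{-3 + \sqrt{869}}$ ($d = \frac{7}{-3 + \sqrt{\left(-39 - 43\right) + 951}} = \frac{7}{-3 + \sqrt{-82 + 951}} = \frac{7}{-3 + \sqrt{869}} \approx 0.26436$)
$- \frac{1121}{d} + \frac{4701}{R C{\left(-8 \right)}} = - \frac{1121}{\frac{21}{860} + \frac{7 \sqrt{869}}{860}} + \frac{4701}{10 \cdot 16} = - \frac{1121}{\frac{21}{860} + \frac{7 \sqrt{869}}{860}} + \frac{4701}{160} = \frac{4701}{160} - \frac{1121}{\frac{21}{860} + \frac{7 \sqrt{869}}{860}}$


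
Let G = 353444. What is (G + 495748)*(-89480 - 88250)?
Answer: -150926894160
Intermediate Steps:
(G + 495748)*(-89480 - 88250) = (353444 + 495748)*(-89480 - 88250) = 849192*(-177730) = -150926894160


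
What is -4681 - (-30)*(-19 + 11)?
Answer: -4921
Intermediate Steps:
-4681 - (-30)*(-19 + 11) = -4681 - (-30)*(-8) = -4681 - 1*240 = -4681 - 240 = -4921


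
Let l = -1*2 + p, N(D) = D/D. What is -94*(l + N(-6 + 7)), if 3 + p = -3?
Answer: 658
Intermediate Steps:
p = -6 (p = -3 - 3 = -6)
N(D) = 1
l = -8 (l = -1*2 - 6 = -2 - 6 = -8)
-94*(l + N(-6 + 7)) = -94*(-8 + 1) = -94*(-7) = 658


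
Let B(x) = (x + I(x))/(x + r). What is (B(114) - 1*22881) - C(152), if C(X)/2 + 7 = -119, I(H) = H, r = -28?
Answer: -972933/43 ≈ -22626.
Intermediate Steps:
C(X) = -252 (C(X) = -14 + 2*(-119) = -14 - 238 = -252)
B(x) = 2*x/(-28 + x) (B(x) = (x + x)/(x - 28) = (2*x)/(-28 + x) = 2*x/(-28 + x))
(B(114) - 1*22881) - C(152) = (2*114/(-28 + 114) - 1*22881) - 1*(-252) = (2*114/86 - 22881) + 252 = (2*114*(1/86) - 22881) + 252 = (114/43 - 22881) + 252 = -983769/43 + 252 = -972933/43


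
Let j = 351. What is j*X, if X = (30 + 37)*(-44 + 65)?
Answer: 493857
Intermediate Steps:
X = 1407 (X = 67*21 = 1407)
j*X = 351*1407 = 493857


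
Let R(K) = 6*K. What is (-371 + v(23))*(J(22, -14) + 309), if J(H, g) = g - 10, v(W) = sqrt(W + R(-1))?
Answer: -105735 + 285*sqrt(17) ≈ -1.0456e+5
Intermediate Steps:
v(W) = sqrt(-6 + W) (v(W) = sqrt(W + 6*(-1)) = sqrt(W - 6) = sqrt(-6 + W))
J(H, g) = -10 + g
(-371 + v(23))*(J(22, -14) + 309) = (-371 + sqrt(-6 + 23))*((-10 - 14) + 309) = (-371 + sqrt(17))*(-24 + 309) = (-371 + sqrt(17))*285 = -105735 + 285*sqrt(17)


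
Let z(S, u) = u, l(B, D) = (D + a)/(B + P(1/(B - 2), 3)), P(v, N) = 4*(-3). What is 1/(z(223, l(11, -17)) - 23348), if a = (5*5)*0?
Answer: -1/23331 ≈ -4.2861e-5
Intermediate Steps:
a = 0 (a = 25*0 = 0)
P(v, N) = -12
l(B, D) = D/(-12 + B) (l(B, D) = (D + 0)/(B - 12) = D/(-12 + B))
1/(z(223, l(11, -17)) - 23348) = 1/(-17/(-12 + 11) - 23348) = 1/(-17/(-1) - 23348) = 1/(-17*(-1) - 23348) = 1/(17 - 23348) = 1/(-23331) = -1/23331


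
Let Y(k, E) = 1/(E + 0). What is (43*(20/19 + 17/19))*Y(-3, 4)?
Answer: 1591/76 ≈ 20.934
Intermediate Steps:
Y(k, E) = 1/E
(43*(20/19 + 17/19))*Y(-3, 4) = (43*(20/19 + 17/19))/4 = (43*(20*(1/19) + 17*(1/19)))*(¼) = (43*(20/19 + 17/19))*(¼) = (43*(37/19))*(¼) = (1591/19)*(¼) = 1591/76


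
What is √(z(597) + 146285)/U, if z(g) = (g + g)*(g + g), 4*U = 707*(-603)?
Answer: -4*√1571921/426321 ≈ -0.011764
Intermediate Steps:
U = -426321/4 (U = (707*(-603))/4 = (¼)*(-426321) = -426321/4 ≈ -1.0658e+5)
z(g) = 4*g² (z(g) = (2*g)*(2*g) = 4*g²)
√(z(597) + 146285)/U = √(4*597² + 146285)/(-426321/4) = √(4*356409 + 146285)*(-4/426321) = √(1425636 + 146285)*(-4/426321) = √1571921*(-4/426321) = -4*√1571921/426321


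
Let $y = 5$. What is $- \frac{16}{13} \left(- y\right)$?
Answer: $\frac{80}{13} \approx 6.1538$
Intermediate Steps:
$- \frac{16}{13} \left(- y\right) = - \frac{16}{13} \left(\left(-1\right) 5\right) = \left(-16\right) \frac{1}{13} \left(-5\right) = \left(- \frac{16}{13}\right) \left(-5\right) = \frac{80}{13}$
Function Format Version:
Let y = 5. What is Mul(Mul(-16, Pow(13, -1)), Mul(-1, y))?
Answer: Rational(80, 13) ≈ 6.1538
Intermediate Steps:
Mul(Mul(-16, Pow(13, -1)), Mul(-1, y)) = Mul(Mul(-16, Pow(13, -1)), Mul(-1, 5)) = Mul(Mul(-16, Rational(1, 13)), -5) = Mul(Rational(-16, 13), -5) = Rational(80, 13)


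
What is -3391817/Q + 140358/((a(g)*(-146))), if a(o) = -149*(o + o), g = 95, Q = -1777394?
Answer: 11970413591/6163113695 ≈ 1.9423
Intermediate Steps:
a(o) = -298*o
-3391817/Q + 140358/((a(g)*(-146))) = -3391817/(-1777394) + 140358/((-298*95*(-146))) = -3391817*(-1/1777394) + 140358/((-28310*(-146))) = 3391817/1777394 + 140358/4133260 = 3391817/1777394 + 140358*(1/4133260) = 3391817/1777394 + 471/13870 = 11970413591/6163113695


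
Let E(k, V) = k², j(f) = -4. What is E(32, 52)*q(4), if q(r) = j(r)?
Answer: -4096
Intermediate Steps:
q(r) = -4
E(32, 52)*q(4) = 32²*(-4) = 1024*(-4) = -4096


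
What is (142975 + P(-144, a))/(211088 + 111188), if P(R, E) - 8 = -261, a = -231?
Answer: 71361/161138 ≈ 0.44286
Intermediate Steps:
P(R, E) = -253 (P(R, E) = 8 - 261 = -253)
(142975 + P(-144, a))/(211088 + 111188) = (142975 - 253)/(211088 + 111188) = 142722/322276 = 142722*(1/322276) = 71361/161138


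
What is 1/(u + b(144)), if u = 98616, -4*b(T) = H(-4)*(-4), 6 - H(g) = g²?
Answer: 1/98606 ≈ 1.0141e-5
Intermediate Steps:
H(g) = 6 - g²
b(T) = -10 (b(T) = -(6 - 1*(-4)²)*(-4)/4 = -(6 - 1*16)*(-4)/4 = -(6 - 16)*(-4)/4 = -(-5)*(-4)/2 = -¼*40 = -10)
1/(u + b(144)) = 1/(98616 - 10) = 1/98606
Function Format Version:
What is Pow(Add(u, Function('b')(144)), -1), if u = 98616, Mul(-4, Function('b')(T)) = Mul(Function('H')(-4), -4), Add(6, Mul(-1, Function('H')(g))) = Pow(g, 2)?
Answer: Rational(1, 98606) ≈ 1.0141e-5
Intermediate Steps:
Function('H')(g) = Add(6, Mul(-1, Pow(g, 2)))
Function('b')(T) = -10 (Function('b')(T) = Mul(Rational(-1, 4), Mul(Add(6, Mul(-1, Pow(-4, 2))), -4)) = Mul(Rational(-1, 4), Mul(Add(6, Mul(-1, 16)), -4)) = Mul(Rational(-1, 4), Mul(Add(6, -16), -4)) = Mul(Rational(-1, 4), Mul(-10, -4)) = Mul(Rational(-1, 4), 40) = -10)
Pow(Add(u, Function('b')(144)), -1) = Pow(Add(98616, -10), -1) = Pow(98606, -1) = Rational(1, 98606)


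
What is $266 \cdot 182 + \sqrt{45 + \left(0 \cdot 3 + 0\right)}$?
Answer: $48412 + 3 \sqrt{5} \approx 48419.0$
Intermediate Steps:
$266 \cdot 182 + \sqrt{45 + \left(0 \cdot 3 + 0\right)} = 48412 + \sqrt{45 + \left(0 + 0\right)} = 48412 + \sqrt{45 + 0} = 48412 + \sqrt{45} = 48412 + 3 \sqrt{5}$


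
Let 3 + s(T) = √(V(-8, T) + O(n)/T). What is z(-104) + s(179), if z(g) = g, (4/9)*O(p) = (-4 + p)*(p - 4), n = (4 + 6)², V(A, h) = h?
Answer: -107 + √9447083/179 ≈ -89.829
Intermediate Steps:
n = 100 (n = 10² = 100)
O(p) = 9*(-4 + p)²/4 (O(p) = 9*((-4 + p)*(p - 4))/4 = 9*((-4 + p)*(-4 + p))/4 = 9*(-4 + p)²/4)
s(T) = -3 + √(T + 20736/T) (s(T) = -3 + √(T + (9*(-4 + 100)²/4)/T) = -3 + √(T + ((9/4)*96²)/T) = -3 + √(T + ((9/4)*9216)/T) = -3 + √(T + 20736/T))
z(-104) + s(179) = -104 + (-3 + √(179 + 20736/179)) = -104 + (-3 + √(52777/179)) = -104 + (-3 + √9447083/179) = -107 + √9447083/179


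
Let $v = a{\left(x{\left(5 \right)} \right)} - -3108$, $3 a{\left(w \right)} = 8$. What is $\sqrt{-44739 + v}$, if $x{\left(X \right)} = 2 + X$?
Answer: $\frac{i \sqrt{374655}}{3} \approx 204.03 i$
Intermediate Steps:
$a{\left(w \right)} = \frac{8}{3}$ ($a{\left(w \right)} = \frac{1}{3} \cdot 8 = \frac{8}{3}$)
$v = \frac{9332}{3}$ ($v = \frac{8}{3} - -3108 = \frac{8}{3} + 3108 = \frac{9332}{3} \approx 3110.7$)
$\sqrt{-44739 + v} = \sqrt{-44739 + \frac{9332}{3}} = \sqrt{- \frac{124885}{3}} = \frac{i \sqrt{374655}}{3}$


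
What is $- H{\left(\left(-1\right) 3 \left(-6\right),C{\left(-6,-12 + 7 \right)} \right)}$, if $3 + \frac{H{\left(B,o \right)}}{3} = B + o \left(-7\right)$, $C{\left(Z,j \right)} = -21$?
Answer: $-486$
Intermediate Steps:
$H{\left(B,o \right)} = -9 - 21 o + 3 B$ ($H{\left(B,o \right)} = -9 + 3 \left(B + o \left(-7\right)\right) = -9 + 3 \left(B - 7 o\right) = -9 + \left(- 21 o + 3 B\right) = -9 - 21 o + 3 B$)
$- H{\left(\left(-1\right) 3 \left(-6\right),C{\left(-6,-12 + 7 \right)} \right)} = - (-9 - -441 + 3 \left(-1\right) 3 \left(-6\right)) = - (-9 + 441 + 3 \left(\left(-3\right) \left(-6\right)\right)) = - (-9 + 441 + 3 \cdot 18) = - (-9 + 441 + 54) = \left(-1\right) 486 = -486$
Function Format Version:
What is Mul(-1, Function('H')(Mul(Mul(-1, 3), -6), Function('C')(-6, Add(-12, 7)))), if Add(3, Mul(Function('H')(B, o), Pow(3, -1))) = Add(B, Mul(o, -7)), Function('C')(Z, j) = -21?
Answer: -486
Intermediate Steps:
Function('H')(B, o) = Add(-9, Mul(-21, o), Mul(3, B)) (Function('H')(B, o) = Add(-9, Mul(3, Add(B, Mul(o, -7)))) = Add(-9, Mul(3, Add(B, Mul(-7, o)))) = Add(-9, Add(Mul(-21, o), Mul(3, B))) = Add(-9, Mul(-21, o), Mul(3, B)))
Mul(-1, Function('H')(Mul(Mul(-1, 3), -6), Function('C')(-6, Add(-12, 7)))) = Mul(-1, Add(-9, Mul(-21, -21), Mul(3, Mul(Mul(-1, 3), -6)))) = Mul(-1, Add(-9, 441, Mul(3, Mul(-3, -6)))) = Mul(-1, Add(-9, 441, Mul(3, 18))) = Mul(-1, Add(-9, 441, 54)) = Mul(-1, 486) = -486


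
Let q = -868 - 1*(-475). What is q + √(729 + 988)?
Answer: -393 + √1717 ≈ -351.56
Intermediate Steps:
q = -393 (q = -868 + 475 = -393)
q + √(729 + 988) = -393 + √(729 + 988) = -393 + √1717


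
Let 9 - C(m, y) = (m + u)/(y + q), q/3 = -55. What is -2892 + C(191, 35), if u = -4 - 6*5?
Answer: -374633/130 ≈ -2881.8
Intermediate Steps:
q = -165 (q = 3*(-55) = -165)
u = -34 (u = -4 - 30 = -34)
C(m, y) = 9 - (-34 + m)/(-165 + y) (C(m, y) = 9 - (m - 34)/(y - 165) = 9 - (-34 + m)/(-165 + y))
-2892 + C(191, 35) = -2892 + (-1451 - 1*191 + 9*35)/(-165 + 35) = -2892 + (-1451 - 191 + 315)/(-130) = -2892 - 1/130*(-1327) = -2892 + 1327/130 = -374633/130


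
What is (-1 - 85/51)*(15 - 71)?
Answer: 448/3 ≈ 149.33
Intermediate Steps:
(-1 - 85/51)*(15 - 71) = (-1 - 85*1/51)*(-56) = (-1 - 5/3)*(-56) = -8/3*(-56) = 448/3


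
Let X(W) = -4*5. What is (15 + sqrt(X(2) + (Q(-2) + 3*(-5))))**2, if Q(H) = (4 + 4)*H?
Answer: (15 + I*sqrt(51))**2 ≈ 174.0 + 214.24*I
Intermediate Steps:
Q(H) = 8*H
X(W) = -20
(15 + sqrt(X(2) + (Q(-2) + 3*(-5))))**2 = (15 + sqrt(-20 + (8*(-2) + 3*(-5))))**2 = (15 + sqrt(-20 + (-16 - 15)))**2 = (15 + sqrt(-20 - 31))**2 = (15 + sqrt(-51))**2 = (15 + I*sqrt(51))**2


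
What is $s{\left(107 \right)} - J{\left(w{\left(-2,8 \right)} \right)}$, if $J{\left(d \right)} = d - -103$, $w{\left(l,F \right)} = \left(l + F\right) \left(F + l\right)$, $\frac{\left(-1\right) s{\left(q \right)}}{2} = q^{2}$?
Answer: $-23037$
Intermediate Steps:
$s{\left(q \right)} = - 2 q^{2}$
$w{\left(l,F \right)} = \left(F + l\right)^{2}$ ($w{\left(l,F \right)} = \left(F + l\right) \left(F + l\right) = \left(F + l\right)^{2}$)
$J{\left(d \right)} = 103 + d$ ($J{\left(d \right)} = d + 103 = 103 + d$)
$s{\left(107 \right)} - J{\left(w{\left(-2,8 \right)} \right)} = - 2 \cdot 107^{2} - \left(103 + \left(8 - 2\right)^{2}\right) = \left(-2\right) 11449 - \left(103 + 6^{2}\right) = -22898 - \left(103 + 36\right) = -22898 - 139 = -23037$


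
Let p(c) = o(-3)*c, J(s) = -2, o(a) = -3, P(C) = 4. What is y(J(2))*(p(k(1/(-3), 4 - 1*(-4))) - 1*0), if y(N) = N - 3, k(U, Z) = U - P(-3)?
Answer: -65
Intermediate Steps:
k(U, Z) = -4 + U (k(U, Z) = U - 1*4 = U - 4 = -4 + U)
y(N) = -3 + N
p(c) = -3*c
y(J(2))*(p(k(1/(-3), 4 - 1*(-4))) - 1*0) = (-3 - 2)*(-3*(-4 + 1/(-3)) - 1*0) = -5*(-3*(-4 - 1/3) + 0) = -5*(-3*(-13/3) + 0) = -5*(13 + 0) = -5*13 = -65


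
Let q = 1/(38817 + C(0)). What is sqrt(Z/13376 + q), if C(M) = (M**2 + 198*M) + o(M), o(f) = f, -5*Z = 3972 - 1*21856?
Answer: sqrt(2166990574595)/2846580 ≈ 0.51714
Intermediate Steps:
Z = 17884/5 (Z = -(3972 - 1*21856)/5 = -(3972 - 21856)/5 = -1/5*(-17884) = 17884/5 ≈ 3576.8)
C(M) = M**2 + 199*M (C(M) = (M**2 + 198*M) + M = M**2 + 199*M)
q = 1/38817 (q = 1/(38817 + 0*(199 + 0)) = 1/(38817 + 0*199) = 1/(38817 + 0) = 1/38817 ≈ 2.5762e-5)
sqrt(Z/13376 + q) = sqrt((17884/5)/13376 + 1/38817) = sqrt((17884/5)*(1/13376) + 1/38817) = sqrt(4471/16720 + 1/38817) = sqrt(9135133/34158960) = sqrt(2166990574595)/2846580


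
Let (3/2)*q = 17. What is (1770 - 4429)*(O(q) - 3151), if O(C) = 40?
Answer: 8272149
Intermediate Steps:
q = 34/3 (q = (⅔)*17 = 34/3 ≈ 11.333)
(1770 - 4429)*(O(q) - 3151) = (1770 - 4429)*(40 - 3151) = -2659*(-3111) = 8272149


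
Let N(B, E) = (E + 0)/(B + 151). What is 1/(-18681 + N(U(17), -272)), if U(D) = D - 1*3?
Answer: -165/3082637 ≈ -5.3526e-5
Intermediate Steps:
U(D) = -3 + D (U(D) = D - 3 = -3 + D)
N(B, E) = E/(151 + B)
1/(-18681 + N(U(17), -272)) = 1/(-18681 - 272/(151 + (-3 + 17))) = 1/(-18681 - 272/(151 + 14)) = 1/(-18681 - 272/165) = 1/(-3082637/165) = -165/3082637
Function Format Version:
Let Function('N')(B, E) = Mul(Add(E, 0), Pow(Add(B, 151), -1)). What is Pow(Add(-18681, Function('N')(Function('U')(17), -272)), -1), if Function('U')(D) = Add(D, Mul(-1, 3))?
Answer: Rational(-165, 3082637) ≈ -5.3526e-5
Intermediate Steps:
Function('U')(D) = Add(-3, D) (Function('U')(D) = Add(D, -3) = Add(-3, D))
Function('N')(B, E) = Mul(E, Pow(Add(151, B), -1))
Pow(Add(-18681, Function('N')(Function('U')(17), -272)), -1) = Pow(Add(-18681, Mul(-272, Pow(Add(151, Add(-3, 17)), -1))), -1) = Pow(Add(-18681, Mul(-272, Pow(Add(151, 14), -1))), -1) = Pow(Add(-18681, Mul(-272, Pow(165, -1))), -1) = Pow(Add(-18681, Mul(-272, Rational(1, 165))), -1) = Pow(Add(-18681, Rational(-272, 165)), -1) = Pow(Rational(-3082637, 165), -1) = Rational(-165, 3082637)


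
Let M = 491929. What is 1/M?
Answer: 1/491929 ≈ 2.0328e-6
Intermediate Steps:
1/M = 1/491929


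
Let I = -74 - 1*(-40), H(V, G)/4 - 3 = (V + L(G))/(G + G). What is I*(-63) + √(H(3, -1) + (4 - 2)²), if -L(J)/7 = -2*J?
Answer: 2142 + √38 ≈ 2148.2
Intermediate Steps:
L(J) = 14*J (L(J) = -(-14)*J = 14*J)
H(V, G) = 12 + 2*(V + 14*G)/G (H(V, G) = 12 + 4*((V + 14*G)/(G + G)) = 12 + 4*((V + 14*G)/((2*G))) = 12 + 4*((V + 14*G)*(1/(2*G))) = 12 + 4*((V + 14*G)/(2*G)) = 12 + 2*(V + 14*G)/G)
I = -34 (I = -74 + 40 = -34)
I*(-63) + √(H(3, -1) + (4 - 2)²) = -34*(-63) + √((40 + 2*3/(-1)) + (4 - 2)²) = 2142 + √((40 + 2*3*(-1)) + 2²) = 2142 + √((40 - 6) + 4) = 2142 + √(34 + 4) = 2142 + √38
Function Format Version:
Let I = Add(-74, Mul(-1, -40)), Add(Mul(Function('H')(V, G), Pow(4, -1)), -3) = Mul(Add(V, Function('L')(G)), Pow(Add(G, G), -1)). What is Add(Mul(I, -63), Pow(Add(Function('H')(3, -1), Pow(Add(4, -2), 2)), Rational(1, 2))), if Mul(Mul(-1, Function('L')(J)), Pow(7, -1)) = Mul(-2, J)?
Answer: Add(2142, Pow(38, Rational(1, 2))) ≈ 2148.2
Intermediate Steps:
Function('L')(J) = Mul(14, J) (Function('L')(J) = Mul(-7, Mul(-2, J)) = Mul(14, J))
Function('H')(V, G) = Add(12, Mul(2, Pow(G, -1), Add(V, Mul(14, G)))) (Function('H')(V, G) = Add(12, Mul(4, Mul(Add(V, Mul(14, G)), Pow(Add(G, G), -1)))) = Add(12, Mul(4, Mul(Add(V, Mul(14, G)), Pow(Mul(2, G), -1)))) = Add(12, Mul(4, Mul(Add(V, Mul(14, G)), Mul(Rational(1, 2), Pow(G, -1))))) = Add(12, Mul(4, Mul(Rational(1, 2), Pow(G, -1), Add(V, Mul(14, G))))) = Add(12, Mul(2, Pow(G, -1), Add(V, Mul(14, G)))))
I = -34 (I = Add(-74, 40) = -34)
Add(Mul(I, -63), Pow(Add(Function('H')(3, -1), Pow(Add(4, -2), 2)), Rational(1, 2))) = Add(Mul(-34, -63), Pow(Add(Add(40, Mul(2, 3, Pow(-1, -1))), Pow(Add(4, -2), 2)), Rational(1, 2))) = Add(2142, Pow(Add(Add(40, Mul(2, 3, -1)), Pow(2, 2)), Rational(1, 2))) = Add(2142, Pow(Add(Add(40, -6), 4), Rational(1, 2))) = Add(2142, Pow(Add(34, 4), Rational(1, 2))) = Add(2142, Pow(38, Rational(1, 2)))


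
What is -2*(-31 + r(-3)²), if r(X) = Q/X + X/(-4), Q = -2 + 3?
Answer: 4439/72 ≈ 61.653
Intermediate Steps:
Q = 1
r(X) = 1/X - X/4 (r(X) = 1/X + X/(-4) = 1/X + X*(-¼) = 1/X - X/4)
-2*(-31 + r(-3)²) = -2*(-31 + (1/(-3) - ¼*(-3))²) = -2*(-31 + (-⅓ + ¾)²) = -2*(-31 + (5/12)²) = -2*(-31 + 25/144) = -2*(-4439/144) = 4439/72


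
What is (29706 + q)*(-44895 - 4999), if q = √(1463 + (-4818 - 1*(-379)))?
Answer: -1482151164 - 199576*I*√186 ≈ -1.4822e+9 - 2.7219e+6*I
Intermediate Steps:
q = 4*I*√186 (q = √(1463 + (-4818 + 379)) = √(1463 - 4439) = √(-2976) = 4*I*√186 ≈ 54.553*I)
(29706 + q)*(-44895 - 4999) = (29706 + 4*I*√186)*(-44895 - 4999) = (29706 + 4*I*√186)*(-49894) = -1482151164 - 199576*I*√186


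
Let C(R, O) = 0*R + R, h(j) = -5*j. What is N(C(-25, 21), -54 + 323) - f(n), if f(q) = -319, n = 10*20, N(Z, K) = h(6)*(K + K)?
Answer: -15821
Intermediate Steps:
C(R, O) = R (C(R, O) = 0 + R = R)
N(Z, K) = -60*K (N(Z, K) = (-5*6)*(K + K) = -60*K)
n = 200
N(C(-25, 21), -54 + 323) - f(n) = -60*(-54 + 323) - 1*(-319) = -60*269 + 319 = -16140 + 319 = -15821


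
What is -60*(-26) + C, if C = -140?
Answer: 1420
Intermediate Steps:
-60*(-26) + C = -60*(-26) - 140 = 1560 - 140 = 1420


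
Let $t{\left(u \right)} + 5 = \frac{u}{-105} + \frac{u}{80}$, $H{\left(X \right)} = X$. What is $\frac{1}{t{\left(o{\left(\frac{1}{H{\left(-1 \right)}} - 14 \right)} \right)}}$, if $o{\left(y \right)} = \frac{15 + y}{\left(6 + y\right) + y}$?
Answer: $- \frac{1}{5} \approx -0.2$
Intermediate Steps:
$o{\left(y \right)} = \frac{15 + y}{6 + 2 y}$
$t{\left(u \right)} = -5 + \frac{u}{336}$ ($t{\left(u \right)} = -5 + \left(\frac{u}{-105} + \frac{u}{80}\right) = -5 + \left(u \left(- \frac{1}{105}\right) + u \frac{1}{80}\right) = -5 + \left(- \frac{u}{105} + \frac{u}{80}\right) = -5 + \frac{u}{336}$)
$\frac{1}{t{\left(o{\left(\frac{1}{H{\left(-1 \right)}} - 14 \right)} \right)}} = \frac{1}{-5 + \frac{\frac{1}{2} \frac{1}{3 + \left(\frac{1}{-1} - 14\right)} \left(15 + \left(\frac{1}{-1} - 14\right)\right)}{336}} = \frac{1}{-5 + \frac{\frac{1}{2} \frac{1}{3 - 15} \left(15 - 15\right)}{336}} = \frac{1}{-5 + \frac{\frac{1}{2} \frac{1}{-12} \cdot 0}{336}} = \frac{1}{-5 + \frac{\frac{1}{2} \left(- \frac{1}{12}\right) 0}{336}} = \frac{1}{-5 + \frac{1}{336} \cdot 0} = \frac{1}{-5 + 0} = \frac{1}{-5} = - \frac{1}{5}$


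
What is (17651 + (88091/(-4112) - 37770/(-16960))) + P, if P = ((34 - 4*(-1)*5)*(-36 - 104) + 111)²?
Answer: 24193176832787/435872 ≈ 5.5505e+7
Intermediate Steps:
P = 55487601 (P = ((34 + 4*5)*(-140) + 111)² = ((34 + 20)*(-140) + 111)² = (54*(-140) + 111)² = (-7560 + 111)² = (-7449)² = 55487601)
(17651 + (88091/(-4112) - 37770/(-16960))) + P = (17651 + (88091/(-4112) - 37770/(-16960))) + 55487601 = (17651 + (88091*(-1/4112) - 37770*(-1/16960))) + 55487601 = (17651 + (-88091/4112 + 3777/1696)) + 55487601 = (17651 - 8366957/435872) + 55487601 = 7685209715/435872 + 55487601 = 24193176832787/435872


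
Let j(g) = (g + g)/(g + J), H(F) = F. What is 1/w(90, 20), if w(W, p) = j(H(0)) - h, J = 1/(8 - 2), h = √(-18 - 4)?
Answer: I*√22/22 ≈ 0.2132*I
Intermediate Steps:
h = I*√22 (h = √(-22) = I*√22 ≈ 4.6904*I)
J = ⅙ (J = 1/6 = ⅙ ≈ 0.16667)
j(g) = 2*g/(⅙ + g) (j(g) = (g + g)/(g + ⅙) = (2*g)/(⅙ + g) = 2*g/(⅙ + g))
w(W, p) = -I*√22 (w(W, p) = 12*0/(1 + 6*0) - I*√22 = 12*0/(1 + 0) - I*√22 = 12*0/1 - I*√22 = 12*0*1 - I*√22 = 0 - I*√22 = -I*√22)
1/w(90, 20) = 1/(-I*√22) = I*√22/22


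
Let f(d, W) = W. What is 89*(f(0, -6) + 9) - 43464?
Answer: -43197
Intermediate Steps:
89*(f(0, -6) + 9) - 43464 = 89*(-6 + 9) - 43464 = 89*3 - 43464 = 267 - 43464 = -43197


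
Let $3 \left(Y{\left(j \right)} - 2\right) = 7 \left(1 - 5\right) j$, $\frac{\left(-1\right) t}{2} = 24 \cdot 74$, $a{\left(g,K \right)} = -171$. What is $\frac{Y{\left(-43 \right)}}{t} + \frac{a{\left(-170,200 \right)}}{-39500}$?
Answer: $- \frac{5746603}{52614000} \approx -0.10922$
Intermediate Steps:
$t = -3552$ ($t = - 2 \cdot 24 \cdot 74 = \left(-2\right) 1776 = -3552$)
$Y{\left(j \right)} = 2 - \frac{28 j}{3}$ ($Y{\left(j \right)} = 2 + \frac{7 \left(1 - 5\right) j}{3} = 2 + \frac{7 \left(-4\right) j}{3} = 2 + \frac{\left(-28\right) j}{3} = 2 - \frac{28 j}{3}$)
$\frac{Y{\left(-43 \right)}}{t} + \frac{a{\left(-170,200 \right)}}{-39500} = \frac{2 - - \frac{1204}{3}}{-3552} - \frac{171}{-39500} = \left(2 + \frac{1204}{3}\right) \left(- \frac{1}{3552}\right) - - \frac{171}{39500} = \frac{1210}{3} \left(- \frac{1}{3552}\right) + \frac{171}{39500} = - \frac{605}{5328} + \frac{171}{39500} = - \frac{5746603}{52614000}$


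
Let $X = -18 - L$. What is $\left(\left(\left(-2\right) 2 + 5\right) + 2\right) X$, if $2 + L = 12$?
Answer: $-84$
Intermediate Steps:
$L = 10$ ($L = -2 + 12 = 10$)
$X = -28$ ($X = -18 - 10 = -28$)
$\left(\left(\left(-2\right) 2 + 5\right) + 2\right) X = \left(\left(\left(-2\right) 2 + 5\right) + 2\right) \left(-28\right) = \left(\left(-4 + 5\right) + 2\right) \left(-28\right) = \left(1 + 2\right) \left(-28\right) = 3 \left(-28\right) = -84$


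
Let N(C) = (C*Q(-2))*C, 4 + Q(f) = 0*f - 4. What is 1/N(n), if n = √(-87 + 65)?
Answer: 1/176 ≈ 0.0056818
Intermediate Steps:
Q(f) = -8 (Q(f) = -4 + (0*f - 4) = -4 + (0 - 4) = -4 - 4 = -8)
n = I*√22 (n = √(-22) = I*√22 ≈ 4.6904*I)
N(C) = -8*C² (N(C) = (C*(-8))*C = (-8*C)*C = -8*C²)
1/N(n) = 1/(-8*(I*√22)²) = 1/(-8*(-22)) = 1/176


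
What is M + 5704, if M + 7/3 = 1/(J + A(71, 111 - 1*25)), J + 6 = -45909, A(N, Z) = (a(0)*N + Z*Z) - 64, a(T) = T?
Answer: 219987404/38583 ≈ 5701.7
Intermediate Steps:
A(N, Z) = -64 + Z² (A(N, Z) = (0*N + Z*Z) - 64 = (0 + Z²) - 64 = Z² - 64 = -64 + Z²)
J = -45915 (J = -6 - 45909 = -45915)
M = -90028/38583 (M = -7/3 + 1/(-45915 + (-64 + (111 - 1*25)²)) = -7/3 + 1/(-45915 + (-64 + (111 - 25)²)) = -7/3 + 1/(-45915 + (-64 + 86²)) = -7/3 + 1/(-45915 + (-64 + 7396)) = -7/3 + 1/(-45915 + 7332) = -7/3 + 1/(-38583) = -7/3 - 1/38583 = -90028/38583 ≈ -2.3334)
M + 5704 = -90028/38583 + 5704 = 219987404/38583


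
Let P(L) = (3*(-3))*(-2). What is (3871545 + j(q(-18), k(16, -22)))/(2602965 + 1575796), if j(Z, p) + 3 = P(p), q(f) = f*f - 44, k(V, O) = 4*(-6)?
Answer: 3871560/4178761 ≈ 0.92649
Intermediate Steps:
k(V, O) = -24
q(f) = -44 + f² (q(f) = f² - 44 = -44 + f²)
P(L) = 18 (P(L) = -9*(-2) = 18)
j(Z, p) = 15 (j(Z, p) = -3 + 18 = 15)
(3871545 + j(q(-18), k(16, -22)))/(2602965 + 1575796) = (3871545 + 15)/(2602965 + 1575796) = 3871560/4178761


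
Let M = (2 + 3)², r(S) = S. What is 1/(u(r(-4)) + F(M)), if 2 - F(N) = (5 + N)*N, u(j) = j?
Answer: -1/752 ≈ -0.0013298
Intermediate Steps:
M = 25 (M = 5² = 25)
F(N) = 2 - N*(5 + N) (F(N) = 2 - (5 + N)*N = 2 - N*(5 + N))
1/(u(r(-4)) + F(M)) = 1/(-4 + (2 - 1*25² - 5*25)) = 1/(-4 + (2 - 1*625 - 125)) = 1/(-4 + (2 - 625 - 125)) = 1/(-4 - 748) = 1/(-752) = -1/752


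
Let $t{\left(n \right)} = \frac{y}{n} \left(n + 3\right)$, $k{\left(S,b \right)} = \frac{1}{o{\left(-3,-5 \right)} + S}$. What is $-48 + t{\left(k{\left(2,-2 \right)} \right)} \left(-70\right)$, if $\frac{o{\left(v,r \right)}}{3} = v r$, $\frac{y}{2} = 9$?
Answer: $-178968$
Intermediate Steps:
$y = 18$ ($y = 2 \cdot 9 = 18$)
$o{\left(v,r \right)} = 3 r v$ ($o{\left(v,r \right)} = 3 v r = 3 r v$)
$k{\left(S,b \right)} = \frac{1}{45 + S}$ ($k{\left(S,b \right)} = \frac{1}{3 \left(-5\right) \left(-3\right) + S} = \frac{1}{45 + S}$)
$t{\left(n \right)} = \frac{18 \left(3 + n\right)}{n}$ ($t{\left(n \right)} = \frac{18}{n} \left(n + 3\right) = \frac{18}{n} \left(3 + n\right) = \frac{18 \left(3 + n\right)}{n}$)
$-48 + t{\left(k{\left(2,-2 \right)} \right)} \left(-70\right) = -48 + \left(18 + \frac{54}{\frac{1}{45 + 2}}\right) \left(-70\right) = -48 + \left(18 + \frac{54}{\frac{1}{47}}\right) \left(-70\right) = -48 + \left(18 + 54 \frac{1}{\frac{1}{47}}\right) \left(-70\right) = -48 + \left(18 + 54 \cdot 47\right) \left(-70\right) = -48 + \left(18 + 2538\right) \left(-70\right) = -48 + 2556 \left(-70\right) = -48 - 178920 = -178968$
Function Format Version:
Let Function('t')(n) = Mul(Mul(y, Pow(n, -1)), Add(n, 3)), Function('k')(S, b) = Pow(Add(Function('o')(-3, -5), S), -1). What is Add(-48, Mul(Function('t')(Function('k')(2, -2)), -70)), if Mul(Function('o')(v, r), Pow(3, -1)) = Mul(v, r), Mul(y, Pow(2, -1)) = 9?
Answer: -178968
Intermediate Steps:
y = 18 (y = Mul(2, 9) = 18)
Function('o')(v, r) = Mul(3, r, v) (Function('o')(v, r) = Mul(3, Mul(v, r)) = Mul(3, Mul(r, v)) = Mul(3, r, v))
Function('k')(S, b) = Pow(Add(45, S), -1) (Function('k')(S, b) = Pow(Add(Mul(3, -5, -3), S), -1) = Pow(Add(45, S), -1))
Function('t')(n) = Mul(18, Pow(n, -1), Add(3, n)) (Function('t')(n) = Mul(Mul(18, Pow(n, -1)), Add(n, 3)) = Mul(Mul(18, Pow(n, -1)), Add(3, n)) = Mul(18, Pow(n, -1), Add(3, n)))
Add(-48, Mul(Function('t')(Function('k')(2, -2)), -70)) = Add(-48, Mul(Add(18, Mul(54, Pow(Pow(Add(45, 2), -1), -1))), -70)) = Add(-48, Mul(Add(18, Mul(54, Pow(Pow(47, -1), -1))), -70)) = Add(-48, Mul(Add(18, Mul(54, Pow(Rational(1, 47), -1))), -70)) = Add(-48, Mul(Add(18, Mul(54, 47)), -70)) = Add(-48, Mul(Add(18, 2538), -70)) = Add(-48, Mul(2556, -70)) = Add(-48, -178920) = -178968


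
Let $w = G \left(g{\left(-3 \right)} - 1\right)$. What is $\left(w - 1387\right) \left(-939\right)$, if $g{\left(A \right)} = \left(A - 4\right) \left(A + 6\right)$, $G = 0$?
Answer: $1302393$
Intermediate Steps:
$g{\left(A \right)} = \left(-4 + A\right) \left(6 + A\right)$
$w = 0$ ($w = 0 \left(\left(-24 + \left(-3\right)^{2} + 2 \left(-3\right)\right) - 1\right) = 0 \left(\left(-24 + 9 - 6\right) - 1\right) = 0 \left(-21 - 1\right) = 0 \left(-22\right) = 0$)
$\left(w - 1387\right) \left(-939\right) = \left(0 - 1387\right) \left(-939\right) = \left(-1387\right) \left(-939\right) = 1302393$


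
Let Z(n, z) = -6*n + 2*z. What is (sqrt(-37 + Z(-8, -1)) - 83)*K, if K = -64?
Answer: 5120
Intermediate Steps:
(sqrt(-37 + Z(-8, -1)) - 83)*K = (sqrt(-37 + (-6*(-8) + 2*(-1))) - 83)*(-64) = (sqrt(-37 + (48 - 2)) - 83)*(-64) = (sqrt(-37 + 46) - 83)*(-64) = (sqrt(9) - 83)*(-64) = (3 - 83)*(-64) = -80*(-64) = 5120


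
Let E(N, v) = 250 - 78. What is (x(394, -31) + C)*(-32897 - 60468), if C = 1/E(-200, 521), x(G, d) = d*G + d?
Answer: 196639667735/172 ≈ 1.1433e+9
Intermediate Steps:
E(N, v) = 172
x(G, d) = d + G*d (x(G, d) = G*d + d = d + G*d)
C = 1/172 ≈ 0.0058140
(x(394, -31) + C)*(-32897 - 60468) = (-31*(1 + 394) + 1/172)*(-32897 - 60468) = (-31*395 + 1/172)*(-93365) = (-12245 + 1/172)*(-93365) = -2106139/172*(-93365) = 196639667735/172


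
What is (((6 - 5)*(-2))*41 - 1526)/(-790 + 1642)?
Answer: -134/71 ≈ -1.8873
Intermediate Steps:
(((6 - 5)*(-2))*41 - 1526)/(-790 + 1642) = ((1*(-2))*41 - 1526)/852 = (-2*41 - 1526)*(1/852) = (-82 - 1526)*(1/852) = -1608*1/852 = -134/71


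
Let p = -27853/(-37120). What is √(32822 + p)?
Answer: √176665171485/2320 ≈ 181.17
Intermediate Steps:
p = 27853/37120 (p = -27853*(-1/37120) = 27853/37120 ≈ 0.75035)
√(32822 + p) = √(32822 + 27853/37120) = √(1218380493/37120) = √176665171485/2320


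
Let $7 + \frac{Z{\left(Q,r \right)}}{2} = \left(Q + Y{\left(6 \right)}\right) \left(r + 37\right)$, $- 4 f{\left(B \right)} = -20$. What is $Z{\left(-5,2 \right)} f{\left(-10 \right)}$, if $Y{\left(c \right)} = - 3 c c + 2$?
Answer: $-43360$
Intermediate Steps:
$f{\left(B \right)} = 5$ ($f{\left(B \right)} = \left(- \frac{1}{4}\right) \left(-20\right) = 5$)
$Y{\left(c \right)} = 2 - 3 c^{2}$ ($Y{\left(c \right)} = - 3 c^{2} + 2 = 2 - 3 c^{2}$)
$Z{\left(Q,r \right)} = -14 + 2 \left(-106 + Q\right) \left(37 + r\right)$ ($Z{\left(Q,r \right)} = -14 + 2 \left(Q + \left(2 - 3 \cdot 6^{2}\right)\right) \left(r + 37\right) = -14 + 2 \left(Q + \left(2 - 108\right)\right) \left(37 + r\right) = -14 + 2 \left(Q - 106\right) \left(37 + r\right) = -14 + 2 \left(-106 + Q\right) \left(37 + r\right)$)
$Z{\left(-5,2 \right)} f{\left(-10 \right)} = \left(-7858 - 424 + 74 \left(-5\right) + 2 \left(-5\right) 2\right) 5 = \left(-7858 - 424 - 370 - 20\right) 5 = \left(-8672\right) 5 = -43360$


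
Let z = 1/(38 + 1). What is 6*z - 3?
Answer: -37/13 ≈ -2.8462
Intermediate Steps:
z = 1/39 ≈ 0.025641
6*z - 3 = 6*(1/39) - 3 = 2/13 - 3 = -37/13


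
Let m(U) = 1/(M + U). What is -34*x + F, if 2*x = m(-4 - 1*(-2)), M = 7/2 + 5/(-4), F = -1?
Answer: -69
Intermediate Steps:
M = 9/4 (M = 7*(1/2) + 5*(-1/4) = 7/2 - 5/4 = 9/4 ≈ 2.2500)
m(U) = 1/(9/4 + U)
x = 2 (x = (4/(9 + 4*(-4 - 1*(-2))))/2 = (4/(9 + 4*(-4 + 2)))/2 = (4/(9 + 4*(-2)))/2 = (4/(9 - 8))/2 = (4/1)/2 = (4*1)/2 = (1/2)*4 = 2)
-34*x + F = -34*2 - 1 = -68 - 1 = -69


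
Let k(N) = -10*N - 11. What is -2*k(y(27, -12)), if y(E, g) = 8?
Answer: 182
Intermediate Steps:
k(N) = -11 - 10*N (k(N) = -10*N - 11 = -11 - 10*N)
-2*k(y(27, -12)) = -2*(-11 - 10*8) = -2*(-11 - 80) = -2*(-91) = 182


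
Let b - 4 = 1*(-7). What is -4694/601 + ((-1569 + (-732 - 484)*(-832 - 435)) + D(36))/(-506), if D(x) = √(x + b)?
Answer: -927376067/304106 - √33/506 ≈ -3049.5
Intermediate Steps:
b = -3 (b = 4 + 1*(-7) = 4 - 7 = -3)
D(x) = √(-3 + x) (D(x) = √(x - 3) = √(-3 + x))
-4694/601 + ((-1569 + (-732 - 484)*(-832 - 435)) + D(36))/(-506) = -4694/601 + ((-1569 + (-732 - 484)*(-832 - 435)) + √(-3 + 36))/(-506) = -4694*1/601 + ((-1569 - 1216*(-1267)) + √33)*(-1/506) = -4694/601 + ((-1569 + 1540672) + √33)*(-1/506) = -4694/601 + (1539103 + √33)*(-1/506) = -4694/601 + (-1539103/506 - √33/506) = -927376067/304106 - √33/506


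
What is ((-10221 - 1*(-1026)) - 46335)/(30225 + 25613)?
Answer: -27765/27919 ≈ -0.99448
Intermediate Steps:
((-10221 - 1*(-1026)) - 46335)/(30225 + 25613) = ((-10221 + 1026) - 46335)/55838 = (-9195 - 46335)*(1/55838) = -55530*1/55838 = -27765/27919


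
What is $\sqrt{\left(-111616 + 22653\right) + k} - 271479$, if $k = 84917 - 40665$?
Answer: $-271479 + i \sqrt{44711} \approx -2.7148 \cdot 10^{5} + 211.45 i$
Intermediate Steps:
$k = 44252$
$\sqrt{\left(-111616 + 22653\right) + k} - 271479 = \sqrt{\left(-111616 + 22653\right) + 44252} - 271479 = \sqrt{-88963 + 44252} - 271479 = \sqrt{-44711} - 271479 = i \sqrt{44711} - 271479 = -271479 + i \sqrt{44711}$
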